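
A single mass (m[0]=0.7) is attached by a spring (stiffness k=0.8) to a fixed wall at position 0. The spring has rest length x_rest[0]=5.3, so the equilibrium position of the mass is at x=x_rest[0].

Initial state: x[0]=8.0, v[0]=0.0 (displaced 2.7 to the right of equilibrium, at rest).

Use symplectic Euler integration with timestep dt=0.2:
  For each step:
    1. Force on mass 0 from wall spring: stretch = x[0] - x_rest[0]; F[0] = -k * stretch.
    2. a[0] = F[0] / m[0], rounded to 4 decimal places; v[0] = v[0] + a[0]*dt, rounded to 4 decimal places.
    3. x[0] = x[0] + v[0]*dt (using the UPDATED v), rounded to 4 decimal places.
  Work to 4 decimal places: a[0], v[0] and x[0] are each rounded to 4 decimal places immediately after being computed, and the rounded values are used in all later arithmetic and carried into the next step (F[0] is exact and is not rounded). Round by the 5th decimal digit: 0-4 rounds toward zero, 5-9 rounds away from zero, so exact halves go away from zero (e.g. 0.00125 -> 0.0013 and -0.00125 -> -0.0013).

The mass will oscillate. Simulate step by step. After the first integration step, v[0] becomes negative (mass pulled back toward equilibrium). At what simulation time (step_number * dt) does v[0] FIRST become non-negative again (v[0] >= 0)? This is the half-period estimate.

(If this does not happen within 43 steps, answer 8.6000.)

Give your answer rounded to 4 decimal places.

Step 0: x=[8.0000] v=[0.0000]
Step 1: x=[7.8766] v=[-0.6171]
Step 2: x=[7.6354] v=[-1.2060]
Step 3: x=[7.2874] v=[-1.7398]
Step 4: x=[6.8486] v=[-2.1941]
Step 5: x=[6.3390] v=[-2.5481]
Step 6: x=[5.7819] v=[-2.7856]
Step 7: x=[5.2028] v=[-2.8957]
Step 8: x=[4.6281] v=[-2.8735]
Step 9: x=[4.0841] v=[-2.7199]
Step 10: x=[3.5957] v=[-2.4420]
Step 11: x=[3.1852] v=[-2.0524]
Step 12: x=[2.8714] v=[-1.5690]
Step 13: x=[2.6686] v=[-1.0139]
Step 14: x=[2.5861] v=[-0.4124]
Step 15: x=[2.6277] v=[0.2079]
First v>=0 after going negative at step 15, time=3.0000

Answer: 3.0000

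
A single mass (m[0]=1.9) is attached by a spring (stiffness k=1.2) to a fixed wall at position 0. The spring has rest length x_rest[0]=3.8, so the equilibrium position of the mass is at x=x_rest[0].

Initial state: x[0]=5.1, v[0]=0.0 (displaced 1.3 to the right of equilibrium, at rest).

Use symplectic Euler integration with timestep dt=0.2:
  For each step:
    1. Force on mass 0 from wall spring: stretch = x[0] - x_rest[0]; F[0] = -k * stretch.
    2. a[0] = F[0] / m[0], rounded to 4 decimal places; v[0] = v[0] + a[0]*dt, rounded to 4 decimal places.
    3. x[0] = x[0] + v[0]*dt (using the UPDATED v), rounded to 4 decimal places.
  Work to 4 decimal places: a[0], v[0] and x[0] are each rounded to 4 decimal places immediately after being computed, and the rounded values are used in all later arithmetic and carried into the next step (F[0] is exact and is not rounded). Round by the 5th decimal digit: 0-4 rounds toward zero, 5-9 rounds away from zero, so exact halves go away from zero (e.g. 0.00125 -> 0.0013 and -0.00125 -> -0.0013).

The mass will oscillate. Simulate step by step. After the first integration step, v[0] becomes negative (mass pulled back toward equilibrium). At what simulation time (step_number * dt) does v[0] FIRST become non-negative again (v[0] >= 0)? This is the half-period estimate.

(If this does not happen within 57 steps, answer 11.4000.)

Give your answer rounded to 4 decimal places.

Step 0: x=[5.1000] v=[0.0000]
Step 1: x=[5.0672] v=[-0.1642]
Step 2: x=[5.0023] v=[-0.3243]
Step 3: x=[4.9071] v=[-0.4762]
Step 4: x=[4.7839] v=[-0.6160]
Step 5: x=[4.6358] v=[-0.7403]
Step 6: x=[4.4666] v=[-0.8459]
Step 7: x=[4.2806] v=[-0.9301]
Step 8: x=[4.0824] v=[-0.9908]
Step 9: x=[3.8771] v=[-1.0265]
Step 10: x=[3.6699] v=[-1.0362]
Step 11: x=[3.4659] v=[-1.0198]
Step 12: x=[3.2704] v=[-0.9776]
Step 13: x=[3.0883] v=[-0.9107]
Step 14: x=[2.9241] v=[-0.8208]
Step 15: x=[2.7821] v=[-0.7102]
Step 16: x=[2.6658] v=[-0.5816]
Step 17: x=[2.5781] v=[-0.4383]
Step 18: x=[2.5213] v=[-0.2840]
Step 19: x=[2.4968] v=[-0.1225]
Step 20: x=[2.5052] v=[0.0421]
First v>=0 after going negative at step 20, time=4.0000

Answer: 4.0000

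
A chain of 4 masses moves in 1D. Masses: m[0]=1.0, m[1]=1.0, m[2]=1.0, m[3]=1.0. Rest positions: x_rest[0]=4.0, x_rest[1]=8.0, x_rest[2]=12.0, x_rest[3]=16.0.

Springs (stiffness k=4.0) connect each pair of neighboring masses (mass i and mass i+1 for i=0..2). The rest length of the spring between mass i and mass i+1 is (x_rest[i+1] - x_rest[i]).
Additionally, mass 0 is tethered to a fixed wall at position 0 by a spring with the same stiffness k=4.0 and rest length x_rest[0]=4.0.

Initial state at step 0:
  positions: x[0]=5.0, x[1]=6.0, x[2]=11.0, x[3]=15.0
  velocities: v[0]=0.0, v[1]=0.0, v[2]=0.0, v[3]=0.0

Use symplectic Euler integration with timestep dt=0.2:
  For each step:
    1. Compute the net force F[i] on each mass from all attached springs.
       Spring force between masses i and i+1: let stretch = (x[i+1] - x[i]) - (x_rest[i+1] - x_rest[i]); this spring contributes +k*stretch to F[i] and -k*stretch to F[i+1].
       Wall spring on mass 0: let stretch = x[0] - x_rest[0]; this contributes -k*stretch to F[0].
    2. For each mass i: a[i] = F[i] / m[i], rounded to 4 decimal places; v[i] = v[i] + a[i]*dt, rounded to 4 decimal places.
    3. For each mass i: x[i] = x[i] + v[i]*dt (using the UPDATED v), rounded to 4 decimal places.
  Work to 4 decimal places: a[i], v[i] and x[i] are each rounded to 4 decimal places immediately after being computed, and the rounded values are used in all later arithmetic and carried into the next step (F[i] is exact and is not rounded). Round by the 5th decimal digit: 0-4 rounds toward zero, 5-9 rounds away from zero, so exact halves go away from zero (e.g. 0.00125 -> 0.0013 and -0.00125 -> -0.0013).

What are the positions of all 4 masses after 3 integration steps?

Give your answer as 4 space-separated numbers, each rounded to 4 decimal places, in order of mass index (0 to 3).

Step 0: x=[5.0000 6.0000 11.0000 15.0000] v=[0.0000 0.0000 0.0000 0.0000]
Step 1: x=[4.3600 6.6400 10.8400 15.0000] v=[-3.2000 3.2000 -0.8000 0.0000]
Step 2: x=[3.3872 7.5872 10.6736 14.9744] v=[-4.8640 4.7360 -0.8320 -0.1280]
Step 3: x=[2.5444 8.3562 10.7015 14.9007] v=[-4.2138 3.8451 0.1395 -0.3686]

Answer: 2.5444 8.3562 10.7015 14.9007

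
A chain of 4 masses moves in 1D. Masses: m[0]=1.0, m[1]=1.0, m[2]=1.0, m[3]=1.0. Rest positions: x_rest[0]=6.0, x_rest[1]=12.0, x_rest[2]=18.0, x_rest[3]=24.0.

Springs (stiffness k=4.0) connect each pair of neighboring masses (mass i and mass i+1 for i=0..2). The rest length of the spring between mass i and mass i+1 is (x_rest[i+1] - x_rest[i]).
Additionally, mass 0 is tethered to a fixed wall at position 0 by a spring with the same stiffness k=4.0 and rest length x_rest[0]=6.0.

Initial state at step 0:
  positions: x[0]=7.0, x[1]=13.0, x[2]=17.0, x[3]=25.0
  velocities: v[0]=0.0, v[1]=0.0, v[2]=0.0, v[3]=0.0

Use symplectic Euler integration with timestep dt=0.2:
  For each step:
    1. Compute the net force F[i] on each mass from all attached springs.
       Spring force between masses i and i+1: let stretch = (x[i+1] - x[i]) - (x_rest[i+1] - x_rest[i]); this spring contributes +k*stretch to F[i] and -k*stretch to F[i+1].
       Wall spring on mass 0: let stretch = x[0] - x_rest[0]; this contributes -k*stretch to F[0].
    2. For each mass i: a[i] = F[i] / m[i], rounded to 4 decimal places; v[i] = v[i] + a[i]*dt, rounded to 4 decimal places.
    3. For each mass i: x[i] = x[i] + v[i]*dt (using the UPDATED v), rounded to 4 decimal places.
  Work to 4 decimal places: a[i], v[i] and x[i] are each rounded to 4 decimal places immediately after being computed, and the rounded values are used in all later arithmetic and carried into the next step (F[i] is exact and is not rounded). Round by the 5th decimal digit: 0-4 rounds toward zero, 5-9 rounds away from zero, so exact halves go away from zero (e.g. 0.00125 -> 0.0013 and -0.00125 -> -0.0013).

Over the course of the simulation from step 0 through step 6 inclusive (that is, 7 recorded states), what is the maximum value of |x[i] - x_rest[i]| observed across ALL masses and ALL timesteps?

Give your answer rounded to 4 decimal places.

Answer: 1.7756

Derivation:
Step 0: x=[7.0000 13.0000 17.0000 25.0000] v=[0.0000 0.0000 0.0000 0.0000]
Step 1: x=[6.8400 12.6800 17.6400 24.6800] v=[-0.8000 -1.6000 3.2000 -1.6000]
Step 2: x=[6.5200 12.2192 18.6128 24.1936] v=[-1.6000 -2.3040 4.8640 -2.4320]
Step 3: x=[6.0687 11.8695 19.4556 23.7743] v=[-2.2566 -1.7485 4.2138 -2.0966]
Step 4: x=[5.5745 11.8054 19.7756 23.6240] v=[-2.4709 -0.3203 1.5999 -0.7516]
Step 5: x=[5.1853 12.0196 19.4361 23.8179] v=[-1.9458 1.0711 -1.6975 0.9697]
Step 6: x=[5.0600 12.3270 18.6110 24.2708] v=[-0.6266 1.5369 -4.1253 2.2643]
Max displacement = 1.7756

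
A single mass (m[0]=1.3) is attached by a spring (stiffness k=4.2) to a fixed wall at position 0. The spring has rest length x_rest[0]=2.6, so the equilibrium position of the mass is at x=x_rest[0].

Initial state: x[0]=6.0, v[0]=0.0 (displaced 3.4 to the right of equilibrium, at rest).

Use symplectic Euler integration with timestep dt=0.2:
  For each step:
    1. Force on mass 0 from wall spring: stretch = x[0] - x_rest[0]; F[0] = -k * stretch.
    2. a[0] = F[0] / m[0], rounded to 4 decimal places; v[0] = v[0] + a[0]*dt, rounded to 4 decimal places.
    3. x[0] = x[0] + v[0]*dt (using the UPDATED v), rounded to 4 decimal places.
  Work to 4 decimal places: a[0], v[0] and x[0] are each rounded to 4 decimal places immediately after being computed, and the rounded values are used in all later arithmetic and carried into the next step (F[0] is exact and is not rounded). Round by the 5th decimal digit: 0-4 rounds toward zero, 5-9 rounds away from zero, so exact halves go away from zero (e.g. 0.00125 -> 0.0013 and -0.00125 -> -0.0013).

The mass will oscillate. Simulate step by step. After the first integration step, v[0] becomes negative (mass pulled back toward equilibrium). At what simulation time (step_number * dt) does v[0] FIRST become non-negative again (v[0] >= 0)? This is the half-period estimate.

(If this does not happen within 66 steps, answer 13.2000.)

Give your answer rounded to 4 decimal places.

Step 0: x=[6.0000] v=[0.0000]
Step 1: x=[5.5606] v=[-2.1969]
Step 2: x=[4.7386] v=[-4.1099]
Step 3: x=[3.6402] v=[-5.4918]
Step 4: x=[2.4074] v=[-6.1639]
Step 5: x=[1.1995] v=[-6.0395]
Step 6: x=[0.1726] v=[-5.1346]
Step 7: x=[-0.5406] v=[-3.5661]
Step 8: x=[-0.8480] v=[-1.5368]
Step 9: x=[-0.7098] v=[0.6911]
First v>=0 after going negative at step 9, time=1.8000

Answer: 1.8000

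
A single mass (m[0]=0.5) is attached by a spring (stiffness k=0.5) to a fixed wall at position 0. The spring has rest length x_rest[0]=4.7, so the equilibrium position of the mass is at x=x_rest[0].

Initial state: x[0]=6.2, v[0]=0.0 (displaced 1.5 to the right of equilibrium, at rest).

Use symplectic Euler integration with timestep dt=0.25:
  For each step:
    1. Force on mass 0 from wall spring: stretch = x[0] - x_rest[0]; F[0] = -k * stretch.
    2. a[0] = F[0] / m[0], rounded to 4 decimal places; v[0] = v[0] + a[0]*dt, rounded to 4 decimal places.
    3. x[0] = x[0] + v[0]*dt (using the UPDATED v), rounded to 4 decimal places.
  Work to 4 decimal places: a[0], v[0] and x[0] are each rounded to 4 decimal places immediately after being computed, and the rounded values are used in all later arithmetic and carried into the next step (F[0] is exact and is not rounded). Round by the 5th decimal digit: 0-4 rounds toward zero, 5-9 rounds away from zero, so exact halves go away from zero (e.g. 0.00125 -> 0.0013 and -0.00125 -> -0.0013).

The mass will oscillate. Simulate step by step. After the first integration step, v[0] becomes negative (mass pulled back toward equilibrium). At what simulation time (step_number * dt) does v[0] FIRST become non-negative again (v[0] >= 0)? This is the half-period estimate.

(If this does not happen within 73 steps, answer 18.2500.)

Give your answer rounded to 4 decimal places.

Step 0: x=[6.2000] v=[0.0000]
Step 1: x=[6.1063] v=[-0.3750]
Step 2: x=[5.9247] v=[-0.7266]
Step 3: x=[5.6665] v=[-1.0328]
Step 4: x=[5.3479] v=[-1.2744]
Step 5: x=[4.9888] v=[-1.4364]
Step 6: x=[4.6117] v=[-1.5086]
Step 7: x=[4.2401] v=[-1.4865]
Step 8: x=[3.8972] v=[-1.3715]
Step 9: x=[3.6045] v=[-1.1708]
Step 10: x=[3.3803] v=[-0.8969]
Step 11: x=[3.2386] v=[-0.5670]
Step 12: x=[3.1882] v=[-0.2017]
Step 13: x=[3.2323] v=[0.1763]
First v>=0 after going negative at step 13, time=3.2500

Answer: 3.2500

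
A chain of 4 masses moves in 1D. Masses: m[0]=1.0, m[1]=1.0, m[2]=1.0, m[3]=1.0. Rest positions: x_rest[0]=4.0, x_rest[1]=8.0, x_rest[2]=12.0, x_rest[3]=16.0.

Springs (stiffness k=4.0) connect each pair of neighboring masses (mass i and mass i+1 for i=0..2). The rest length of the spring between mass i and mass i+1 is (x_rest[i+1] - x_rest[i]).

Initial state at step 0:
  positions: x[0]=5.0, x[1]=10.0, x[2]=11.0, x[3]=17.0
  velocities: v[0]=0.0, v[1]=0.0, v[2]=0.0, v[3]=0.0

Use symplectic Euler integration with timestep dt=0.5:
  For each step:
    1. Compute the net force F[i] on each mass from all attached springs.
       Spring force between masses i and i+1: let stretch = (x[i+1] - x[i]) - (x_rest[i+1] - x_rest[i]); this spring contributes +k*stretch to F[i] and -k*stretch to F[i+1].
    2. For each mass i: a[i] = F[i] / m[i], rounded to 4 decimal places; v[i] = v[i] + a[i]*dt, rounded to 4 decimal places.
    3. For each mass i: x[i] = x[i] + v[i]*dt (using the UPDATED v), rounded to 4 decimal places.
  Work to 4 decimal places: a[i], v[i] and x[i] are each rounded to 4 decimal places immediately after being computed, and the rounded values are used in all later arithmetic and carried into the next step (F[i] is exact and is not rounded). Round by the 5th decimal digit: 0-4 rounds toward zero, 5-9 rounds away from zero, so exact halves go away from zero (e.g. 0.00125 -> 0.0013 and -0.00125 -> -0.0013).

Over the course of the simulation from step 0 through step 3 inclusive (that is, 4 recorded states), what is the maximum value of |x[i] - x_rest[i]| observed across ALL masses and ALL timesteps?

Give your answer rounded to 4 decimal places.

Step 0: x=[5.0000 10.0000 11.0000 17.0000] v=[0.0000 0.0000 0.0000 0.0000]
Step 1: x=[6.0000 6.0000 16.0000 15.0000] v=[2.0000 -8.0000 10.0000 -4.0000]
Step 2: x=[3.0000 12.0000 10.0000 18.0000] v=[-6.0000 12.0000 -12.0000 6.0000]
Step 3: x=[5.0000 7.0000 14.0000 17.0000] v=[4.0000 -10.0000 8.0000 -2.0000]
Max displacement = 4.0000

Answer: 4.0000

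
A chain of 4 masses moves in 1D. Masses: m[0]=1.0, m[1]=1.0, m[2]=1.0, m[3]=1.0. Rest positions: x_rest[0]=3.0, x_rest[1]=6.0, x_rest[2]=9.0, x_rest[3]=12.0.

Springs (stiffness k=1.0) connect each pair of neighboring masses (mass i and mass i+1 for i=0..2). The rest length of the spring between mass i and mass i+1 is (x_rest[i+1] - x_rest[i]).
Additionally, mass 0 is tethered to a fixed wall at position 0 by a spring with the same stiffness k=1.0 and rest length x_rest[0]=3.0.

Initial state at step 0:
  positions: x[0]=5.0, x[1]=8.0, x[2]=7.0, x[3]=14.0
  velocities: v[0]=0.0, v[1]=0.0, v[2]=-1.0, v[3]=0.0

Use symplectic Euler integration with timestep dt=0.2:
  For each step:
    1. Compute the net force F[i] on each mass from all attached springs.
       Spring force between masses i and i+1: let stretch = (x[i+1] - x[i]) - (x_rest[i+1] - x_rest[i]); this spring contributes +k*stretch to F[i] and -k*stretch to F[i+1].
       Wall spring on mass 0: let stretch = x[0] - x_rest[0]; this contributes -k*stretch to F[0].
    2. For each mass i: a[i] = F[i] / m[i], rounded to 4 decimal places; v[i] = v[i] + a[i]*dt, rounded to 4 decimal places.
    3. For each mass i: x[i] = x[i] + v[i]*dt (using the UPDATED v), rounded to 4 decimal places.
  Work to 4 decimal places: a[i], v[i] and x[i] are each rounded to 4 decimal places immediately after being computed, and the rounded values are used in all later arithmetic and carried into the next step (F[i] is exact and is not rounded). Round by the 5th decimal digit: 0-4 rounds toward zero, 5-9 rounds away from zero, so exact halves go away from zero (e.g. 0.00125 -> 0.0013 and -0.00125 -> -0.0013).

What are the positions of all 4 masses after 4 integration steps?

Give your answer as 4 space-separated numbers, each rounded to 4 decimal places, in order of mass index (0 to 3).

Answer: 4.2043 6.6407 9.0053 12.5978

Derivation:
Step 0: x=[5.0000 8.0000 7.0000 14.0000] v=[0.0000 0.0000 -1.0000 0.0000]
Step 1: x=[4.9200 7.8400 7.1200 13.8400] v=[-0.4000 -0.8000 0.6000 -0.8000]
Step 2: x=[4.7600 7.5344 7.5376 13.5312] v=[-0.8000 -1.5280 2.0880 -1.5440]
Step 3: x=[4.5206 7.1180 8.1948 13.1027] v=[-1.1971 -2.0822 3.2861 -2.1427]
Step 4: x=[4.2043 6.6407 9.0053 12.5978] v=[-1.5817 -2.3863 4.0523 -2.5243]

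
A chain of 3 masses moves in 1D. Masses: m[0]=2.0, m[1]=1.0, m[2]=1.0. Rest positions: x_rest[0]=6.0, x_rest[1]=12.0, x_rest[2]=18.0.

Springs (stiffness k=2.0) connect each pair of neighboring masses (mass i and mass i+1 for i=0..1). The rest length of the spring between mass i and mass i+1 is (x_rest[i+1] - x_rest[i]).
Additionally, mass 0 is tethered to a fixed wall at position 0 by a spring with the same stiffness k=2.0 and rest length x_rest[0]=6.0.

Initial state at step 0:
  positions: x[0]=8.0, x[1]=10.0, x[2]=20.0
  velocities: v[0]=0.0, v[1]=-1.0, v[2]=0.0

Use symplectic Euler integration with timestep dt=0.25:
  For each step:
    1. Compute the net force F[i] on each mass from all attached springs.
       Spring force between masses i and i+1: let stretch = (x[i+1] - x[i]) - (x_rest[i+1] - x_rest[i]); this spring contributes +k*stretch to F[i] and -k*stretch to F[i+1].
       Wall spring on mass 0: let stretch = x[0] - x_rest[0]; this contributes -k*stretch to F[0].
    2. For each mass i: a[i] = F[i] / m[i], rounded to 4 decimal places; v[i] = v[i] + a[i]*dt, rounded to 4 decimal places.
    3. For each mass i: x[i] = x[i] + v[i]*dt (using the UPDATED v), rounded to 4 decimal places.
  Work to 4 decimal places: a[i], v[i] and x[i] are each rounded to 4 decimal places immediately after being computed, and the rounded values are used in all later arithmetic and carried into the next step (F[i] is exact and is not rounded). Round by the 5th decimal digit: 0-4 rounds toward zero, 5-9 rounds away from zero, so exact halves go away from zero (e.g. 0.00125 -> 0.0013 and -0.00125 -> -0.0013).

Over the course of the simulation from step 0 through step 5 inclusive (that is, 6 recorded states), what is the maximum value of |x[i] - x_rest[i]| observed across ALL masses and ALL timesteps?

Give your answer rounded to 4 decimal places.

Step 0: x=[8.0000 10.0000 20.0000] v=[0.0000 -1.0000 0.0000]
Step 1: x=[7.6250 10.7500 19.5000] v=[-1.5000 3.0000 -2.0000]
Step 2: x=[6.9688 12.2031 18.6563] v=[-2.6250 5.8125 -3.3750]
Step 3: x=[6.2042 13.8086 17.7559] v=[-3.0586 6.4220 -3.6016]
Step 4: x=[5.5271 14.9570 17.1121] v=[-2.7086 4.5935 -2.5753]
Step 5: x=[5.0939 15.1960 16.9489] v=[-1.7329 0.9561 -0.6529]
Max displacement = 3.1960

Answer: 3.1960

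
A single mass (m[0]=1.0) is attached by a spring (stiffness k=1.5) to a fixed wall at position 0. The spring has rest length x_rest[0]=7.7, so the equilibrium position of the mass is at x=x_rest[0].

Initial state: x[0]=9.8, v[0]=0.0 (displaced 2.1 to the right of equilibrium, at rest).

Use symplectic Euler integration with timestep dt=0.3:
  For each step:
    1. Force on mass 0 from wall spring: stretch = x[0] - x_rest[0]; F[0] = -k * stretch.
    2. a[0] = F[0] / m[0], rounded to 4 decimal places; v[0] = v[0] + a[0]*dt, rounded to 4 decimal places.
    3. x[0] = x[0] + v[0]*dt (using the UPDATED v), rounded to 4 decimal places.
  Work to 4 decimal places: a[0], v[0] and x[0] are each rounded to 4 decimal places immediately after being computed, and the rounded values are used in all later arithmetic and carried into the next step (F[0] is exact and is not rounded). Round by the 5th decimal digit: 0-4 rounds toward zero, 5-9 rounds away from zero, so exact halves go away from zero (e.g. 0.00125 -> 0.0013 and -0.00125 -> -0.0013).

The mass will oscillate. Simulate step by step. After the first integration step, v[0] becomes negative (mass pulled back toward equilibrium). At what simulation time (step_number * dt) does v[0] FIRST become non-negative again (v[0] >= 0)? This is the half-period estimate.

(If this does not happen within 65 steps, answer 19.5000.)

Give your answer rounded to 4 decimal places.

Answer: 2.7000

Derivation:
Step 0: x=[9.8000] v=[0.0000]
Step 1: x=[9.5165] v=[-0.9450]
Step 2: x=[8.9878] v=[-1.7624]
Step 3: x=[8.2852] v=[-2.3419]
Step 4: x=[7.5036] v=[-2.6052]
Step 5: x=[6.7486] v=[-2.5168]
Step 6: x=[6.1220] v=[-2.0887]
Step 7: x=[5.7084] v=[-1.3786]
Step 8: x=[5.5637] v=[-0.4824]
Step 9: x=[5.7074] v=[0.4790]
First v>=0 after going negative at step 9, time=2.7000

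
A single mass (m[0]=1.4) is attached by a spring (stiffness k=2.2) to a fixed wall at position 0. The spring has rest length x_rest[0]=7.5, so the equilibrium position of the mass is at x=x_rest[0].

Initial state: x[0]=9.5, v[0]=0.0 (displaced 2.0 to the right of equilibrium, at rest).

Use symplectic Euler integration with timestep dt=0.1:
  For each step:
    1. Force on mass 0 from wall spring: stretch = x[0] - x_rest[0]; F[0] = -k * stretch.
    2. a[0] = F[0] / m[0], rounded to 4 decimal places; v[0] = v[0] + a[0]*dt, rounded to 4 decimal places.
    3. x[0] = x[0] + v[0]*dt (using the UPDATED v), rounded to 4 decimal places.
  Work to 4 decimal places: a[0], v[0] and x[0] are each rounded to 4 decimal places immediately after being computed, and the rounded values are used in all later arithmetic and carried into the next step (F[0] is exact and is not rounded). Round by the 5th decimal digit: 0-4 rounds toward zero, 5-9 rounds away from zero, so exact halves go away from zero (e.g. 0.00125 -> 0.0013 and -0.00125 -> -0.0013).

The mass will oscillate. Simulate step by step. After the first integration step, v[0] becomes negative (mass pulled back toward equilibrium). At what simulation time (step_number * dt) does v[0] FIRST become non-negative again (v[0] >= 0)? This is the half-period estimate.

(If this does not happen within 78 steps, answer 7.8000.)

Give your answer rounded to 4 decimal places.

Answer: 2.6000

Derivation:
Step 0: x=[9.5000] v=[0.0000]
Step 1: x=[9.4686] v=[-0.3143]
Step 2: x=[9.4062] v=[-0.6237]
Step 3: x=[9.3139] v=[-0.9233]
Step 4: x=[9.1931] v=[-1.2083]
Step 5: x=[9.0457] v=[-1.4744]
Step 6: x=[8.8740] v=[-1.7173]
Step 7: x=[8.6807] v=[-1.9332]
Step 8: x=[8.4688] v=[-2.1187]
Step 9: x=[8.2417] v=[-2.2709]
Step 10: x=[8.0030] v=[-2.3875]
Step 11: x=[7.7564] v=[-2.4665]
Step 12: x=[7.5057] v=[-2.5068]
Step 13: x=[7.2549] v=[-2.5077]
Step 14: x=[7.0080] v=[-2.4692]
Step 15: x=[6.7688] v=[-2.3919]
Step 16: x=[6.5411] v=[-2.2770]
Step 17: x=[6.3285] v=[-2.1263]
Step 18: x=[6.1343] v=[-1.9422]
Step 19: x=[5.9615] v=[-1.7276]
Step 20: x=[5.8129] v=[-1.4858]
Step 21: x=[5.6908] v=[-1.2207]
Step 22: x=[5.5972] v=[-0.9364]
Step 23: x=[5.5335] v=[-0.6374]
Step 24: x=[5.5007] v=[-0.3284]
Step 25: x=[5.4993] v=[-0.0142]
Step 26: x=[5.5293] v=[0.3002]
First v>=0 after going negative at step 26, time=2.6000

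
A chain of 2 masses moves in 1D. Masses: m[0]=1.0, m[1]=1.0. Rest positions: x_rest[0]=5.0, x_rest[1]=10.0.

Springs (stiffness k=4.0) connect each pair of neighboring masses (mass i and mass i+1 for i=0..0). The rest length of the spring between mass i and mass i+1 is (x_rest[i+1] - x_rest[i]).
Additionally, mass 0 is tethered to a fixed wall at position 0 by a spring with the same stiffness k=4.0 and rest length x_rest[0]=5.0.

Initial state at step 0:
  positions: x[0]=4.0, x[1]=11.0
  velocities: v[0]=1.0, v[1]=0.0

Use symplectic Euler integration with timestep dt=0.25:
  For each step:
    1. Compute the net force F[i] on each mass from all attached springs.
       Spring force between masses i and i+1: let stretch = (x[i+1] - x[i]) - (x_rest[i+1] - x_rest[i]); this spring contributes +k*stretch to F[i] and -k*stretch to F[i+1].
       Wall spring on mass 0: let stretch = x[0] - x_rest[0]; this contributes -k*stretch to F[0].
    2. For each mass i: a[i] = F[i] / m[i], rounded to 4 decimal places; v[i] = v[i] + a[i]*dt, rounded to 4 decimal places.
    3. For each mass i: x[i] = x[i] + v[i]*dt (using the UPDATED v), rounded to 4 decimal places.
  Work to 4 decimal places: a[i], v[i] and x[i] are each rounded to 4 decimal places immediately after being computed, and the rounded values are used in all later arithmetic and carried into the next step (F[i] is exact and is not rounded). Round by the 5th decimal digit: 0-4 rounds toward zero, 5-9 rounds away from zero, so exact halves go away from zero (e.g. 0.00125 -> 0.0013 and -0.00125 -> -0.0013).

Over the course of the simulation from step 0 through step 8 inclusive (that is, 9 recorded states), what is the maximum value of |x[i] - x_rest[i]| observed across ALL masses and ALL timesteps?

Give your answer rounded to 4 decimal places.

Step 0: x=[4.0000 11.0000] v=[1.0000 0.0000]
Step 1: x=[5.0000 10.5000] v=[4.0000 -2.0000]
Step 2: x=[6.1250 9.8750] v=[4.5000 -2.5000]
Step 3: x=[6.6563 9.5625] v=[2.1250 -1.2500]
Step 4: x=[6.2500 9.7735] v=[-1.6251 0.8438]
Step 5: x=[5.1621 10.3536] v=[-4.3516 2.3203]
Step 6: x=[4.0816 10.8858] v=[-4.3222 2.1288]
Step 7: x=[3.6817 10.9670] v=[-1.5996 0.3246]
Step 8: x=[4.1827 10.4768] v=[2.0040 -1.9607]
Max displacement = 1.6563

Answer: 1.6563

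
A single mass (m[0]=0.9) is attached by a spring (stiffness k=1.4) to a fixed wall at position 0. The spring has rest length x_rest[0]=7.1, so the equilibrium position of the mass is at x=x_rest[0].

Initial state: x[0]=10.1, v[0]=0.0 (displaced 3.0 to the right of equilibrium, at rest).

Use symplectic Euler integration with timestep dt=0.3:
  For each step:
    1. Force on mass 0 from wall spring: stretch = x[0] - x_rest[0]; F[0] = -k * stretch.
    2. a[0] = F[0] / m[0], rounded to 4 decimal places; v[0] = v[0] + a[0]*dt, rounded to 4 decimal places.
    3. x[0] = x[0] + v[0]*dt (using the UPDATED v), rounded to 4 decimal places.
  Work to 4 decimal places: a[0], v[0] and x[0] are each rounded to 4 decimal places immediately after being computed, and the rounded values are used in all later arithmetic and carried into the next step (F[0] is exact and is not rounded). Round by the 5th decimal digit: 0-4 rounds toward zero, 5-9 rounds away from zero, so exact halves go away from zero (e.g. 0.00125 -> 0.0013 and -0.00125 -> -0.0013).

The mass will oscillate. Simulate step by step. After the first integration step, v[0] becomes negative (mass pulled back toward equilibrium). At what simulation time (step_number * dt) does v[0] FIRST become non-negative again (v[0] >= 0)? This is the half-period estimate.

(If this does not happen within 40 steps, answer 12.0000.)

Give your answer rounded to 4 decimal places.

Answer: 2.7000

Derivation:
Step 0: x=[10.1000] v=[0.0000]
Step 1: x=[9.6800] v=[-1.4000]
Step 2: x=[8.8988] v=[-2.6040]
Step 3: x=[7.8658] v=[-3.4434]
Step 4: x=[6.7256] v=[-3.8008]
Step 5: x=[5.6378] v=[-3.6261]
Step 6: x=[4.7547] v=[-2.9438]
Step 7: x=[4.1999] v=[-1.8493]
Step 8: x=[4.0511] v=[-0.4959]
Step 9: x=[4.3292] v=[0.9269]
First v>=0 after going negative at step 9, time=2.7000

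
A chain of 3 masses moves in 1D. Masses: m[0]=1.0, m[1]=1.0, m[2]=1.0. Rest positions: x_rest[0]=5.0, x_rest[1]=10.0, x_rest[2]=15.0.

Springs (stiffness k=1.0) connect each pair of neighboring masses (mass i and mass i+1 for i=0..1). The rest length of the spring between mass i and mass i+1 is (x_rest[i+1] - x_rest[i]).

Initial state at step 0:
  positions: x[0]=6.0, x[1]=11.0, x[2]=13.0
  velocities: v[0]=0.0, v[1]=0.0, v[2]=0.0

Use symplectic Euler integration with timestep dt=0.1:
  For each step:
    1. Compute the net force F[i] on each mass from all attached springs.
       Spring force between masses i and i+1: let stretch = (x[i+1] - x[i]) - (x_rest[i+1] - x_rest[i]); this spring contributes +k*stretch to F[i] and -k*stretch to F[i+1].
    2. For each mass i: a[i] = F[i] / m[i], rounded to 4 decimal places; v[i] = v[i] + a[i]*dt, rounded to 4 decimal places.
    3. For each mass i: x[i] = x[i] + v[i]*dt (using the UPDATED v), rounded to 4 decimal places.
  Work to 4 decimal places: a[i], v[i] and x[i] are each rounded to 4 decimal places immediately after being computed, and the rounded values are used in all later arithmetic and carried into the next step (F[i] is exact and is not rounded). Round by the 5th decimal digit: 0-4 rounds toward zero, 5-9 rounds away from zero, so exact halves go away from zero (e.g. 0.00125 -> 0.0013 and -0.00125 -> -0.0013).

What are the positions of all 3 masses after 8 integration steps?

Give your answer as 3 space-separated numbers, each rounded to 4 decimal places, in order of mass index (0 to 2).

Step 0: x=[6.0000 11.0000 13.0000] v=[0.0000 0.0000 0.0000]
Step 1: x=[6.0000 10.9700 13.0300] v=[0.0000 -0.3000 0.3000]
Step 2: x=[5.9997 10.9109 13.0894] v=[-0.0030 -0.5910 0.5940]
Step 3: x=[5.9985 10.8245 13.1770] v=[-0.0119 -0.8643 0.8762]
Step 4: x=[5.9956 10.7133 13.2911] v=[-0.0293 -1.1117 1.1410]
Step 5: x=[5.9899 10.5807 13.4294] v=[-0.0575 -1.3257 1.3832]
Step 6: x=[5.9801 10.4307 13.5892] v=[-0.0984 -1.4999 1.5983]
Step 7: x=[5.9648 10.2678 13.7675] v=[-0.1533 -1.6291 1.7825]
Step 8: x=[5.9425 10.0969 13.9608] v=[-0.2230 -1.7094 1.9325]

Answer: 5.9425 10.0969 13.9608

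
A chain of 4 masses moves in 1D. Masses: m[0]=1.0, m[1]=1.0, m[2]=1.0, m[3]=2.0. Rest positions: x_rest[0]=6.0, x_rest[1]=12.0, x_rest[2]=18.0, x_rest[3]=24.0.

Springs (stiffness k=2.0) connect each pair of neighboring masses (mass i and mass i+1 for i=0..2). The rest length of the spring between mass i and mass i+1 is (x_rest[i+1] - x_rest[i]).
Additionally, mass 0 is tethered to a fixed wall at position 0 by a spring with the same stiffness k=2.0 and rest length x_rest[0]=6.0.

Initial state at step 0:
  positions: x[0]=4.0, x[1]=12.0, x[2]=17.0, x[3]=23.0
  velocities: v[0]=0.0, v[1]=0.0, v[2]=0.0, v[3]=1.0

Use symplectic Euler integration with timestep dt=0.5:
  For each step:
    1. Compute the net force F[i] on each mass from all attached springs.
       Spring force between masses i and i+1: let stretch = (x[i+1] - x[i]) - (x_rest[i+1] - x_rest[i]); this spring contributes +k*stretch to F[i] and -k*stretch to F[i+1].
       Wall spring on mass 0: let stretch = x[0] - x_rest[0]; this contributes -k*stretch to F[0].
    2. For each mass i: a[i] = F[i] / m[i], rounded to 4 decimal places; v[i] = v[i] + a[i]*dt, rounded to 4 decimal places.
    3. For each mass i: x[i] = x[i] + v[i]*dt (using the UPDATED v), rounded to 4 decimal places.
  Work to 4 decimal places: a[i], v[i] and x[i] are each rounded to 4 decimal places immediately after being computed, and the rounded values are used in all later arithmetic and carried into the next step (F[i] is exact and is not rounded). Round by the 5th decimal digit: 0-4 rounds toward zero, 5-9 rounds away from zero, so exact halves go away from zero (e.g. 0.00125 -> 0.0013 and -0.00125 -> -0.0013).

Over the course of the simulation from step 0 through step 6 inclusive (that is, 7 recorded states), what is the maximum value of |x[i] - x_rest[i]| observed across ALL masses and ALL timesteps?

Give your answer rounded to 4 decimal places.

Answer: 2.6016

Derivation:
Step 0: x=[4.0000 12.0000 17.0000 23.0000] v=[0.0000 0.0000 0.0000 1.0000]
Step 1: x=[6.0000 10.5000 17.5000 23.5000] v=[4.0000 -3.0000 1.0000 1.0000]
Step 2: x=[7.2500 10.2500 17.5000 24.0000] v=[2.5000 -0.5000 0.0000 1.0000]
Step 3: x=[6.3750 12.1250 17.1250 24.3750] v=[-1.7500 3.7500 -0.7500 0.7500]
Step 4: x=[5.1875 13.6250 17.8750 24.4375] v=[-2.3750 3.0000 1.5000 0.1250]
Step 5: x=[5.6250 13.0313 19.7813 24.3594] v=[0.8750 -1.1875 3.8125 -0.1563]
Step 6: x=[6.9532 12.1094 20.6016 24.6368] v=[2.6563 -1.8438 1.6406 0.5547]
Max displacement = 2.6016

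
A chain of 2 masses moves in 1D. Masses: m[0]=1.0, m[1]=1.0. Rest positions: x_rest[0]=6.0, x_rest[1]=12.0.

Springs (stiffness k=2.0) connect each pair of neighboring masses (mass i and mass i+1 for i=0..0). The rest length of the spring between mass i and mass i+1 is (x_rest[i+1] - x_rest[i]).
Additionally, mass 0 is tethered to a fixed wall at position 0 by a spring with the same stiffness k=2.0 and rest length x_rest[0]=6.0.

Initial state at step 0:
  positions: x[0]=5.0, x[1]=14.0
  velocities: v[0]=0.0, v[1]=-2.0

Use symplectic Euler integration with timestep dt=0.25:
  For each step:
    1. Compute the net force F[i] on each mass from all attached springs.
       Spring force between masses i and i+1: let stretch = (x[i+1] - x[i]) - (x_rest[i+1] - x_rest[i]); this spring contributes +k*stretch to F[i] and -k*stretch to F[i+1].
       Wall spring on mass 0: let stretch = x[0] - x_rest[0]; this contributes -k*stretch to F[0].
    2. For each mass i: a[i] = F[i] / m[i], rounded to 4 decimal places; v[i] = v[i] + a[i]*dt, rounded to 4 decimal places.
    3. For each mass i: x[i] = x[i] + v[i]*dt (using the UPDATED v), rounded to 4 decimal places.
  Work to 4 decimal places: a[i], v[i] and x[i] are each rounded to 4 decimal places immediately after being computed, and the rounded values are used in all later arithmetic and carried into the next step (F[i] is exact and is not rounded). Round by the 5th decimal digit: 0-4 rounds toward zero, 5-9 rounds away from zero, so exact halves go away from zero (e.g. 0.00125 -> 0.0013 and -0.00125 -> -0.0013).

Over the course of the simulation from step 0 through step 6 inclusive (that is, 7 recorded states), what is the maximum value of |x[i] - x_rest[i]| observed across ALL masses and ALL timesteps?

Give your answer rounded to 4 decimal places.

Step 0: x=[5.0000 14.0000] v=[0.0000 -2.0000]
Step 1: x=[5.5000 13.1250] v=[2.0000 -3.5000]
Step 2: x=[6.2656 12.0469] v=[3.0625 -4.3125]
Step 3: x=[6.9707 10.9961] v=[2.8204 -4.2032]
Step 4: x=[7.3077 10.1921] v=[1.3478 -3.2159]
Step 5: x=[7.0917 9.7776] v=[-0.8639 -1.6581]
Step 6: x=[6.3250 9.7773] v=[-3.0668 -0.0011]
Max displacement = 2.2227

Answer: 2.2227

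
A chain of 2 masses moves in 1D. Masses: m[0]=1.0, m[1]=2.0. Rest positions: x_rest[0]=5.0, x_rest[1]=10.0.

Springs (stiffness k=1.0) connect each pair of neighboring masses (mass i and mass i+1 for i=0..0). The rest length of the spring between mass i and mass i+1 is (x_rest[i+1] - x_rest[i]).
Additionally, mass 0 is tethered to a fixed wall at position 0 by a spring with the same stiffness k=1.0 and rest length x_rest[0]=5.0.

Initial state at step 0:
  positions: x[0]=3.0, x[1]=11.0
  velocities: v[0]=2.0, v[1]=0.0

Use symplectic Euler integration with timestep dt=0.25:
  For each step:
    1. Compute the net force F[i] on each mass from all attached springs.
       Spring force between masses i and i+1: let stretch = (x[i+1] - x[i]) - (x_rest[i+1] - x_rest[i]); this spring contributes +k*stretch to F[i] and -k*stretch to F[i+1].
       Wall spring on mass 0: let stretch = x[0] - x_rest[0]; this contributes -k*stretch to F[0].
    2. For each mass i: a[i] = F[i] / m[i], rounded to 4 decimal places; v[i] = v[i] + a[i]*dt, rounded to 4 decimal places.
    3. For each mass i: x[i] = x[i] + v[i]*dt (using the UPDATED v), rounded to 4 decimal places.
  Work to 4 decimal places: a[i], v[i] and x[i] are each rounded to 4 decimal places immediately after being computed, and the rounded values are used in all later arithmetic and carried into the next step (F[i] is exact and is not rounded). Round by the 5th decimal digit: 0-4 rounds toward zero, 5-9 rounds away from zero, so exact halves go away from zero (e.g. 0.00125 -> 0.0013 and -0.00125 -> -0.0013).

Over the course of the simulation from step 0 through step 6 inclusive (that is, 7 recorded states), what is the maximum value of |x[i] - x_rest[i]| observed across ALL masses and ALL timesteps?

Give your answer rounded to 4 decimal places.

Answer: 3.1780

Derivation:
Step 0: x=[3.0000 11.0000] v=[2.0000 0.0000]
Step 1: x=[3.8125 10.9063] v=[3.2500 -0.3750]
Step 2: x=[4.8301 10.7471] v=[4.0703 -0.6367]
Step 3: x=[5.9156 10.5593] v=[4.3420 -0.7513]
Step 4: x=[6.9216 10.3826] v=[4.0240 -0.7068]
Step 5: x=[7.7113 10.2540] v=[3.1589 -0.5144]
Step 6: x=[8.1780 10.2022] v=[1.8668 -0.2072]
Max displacement = 3.1780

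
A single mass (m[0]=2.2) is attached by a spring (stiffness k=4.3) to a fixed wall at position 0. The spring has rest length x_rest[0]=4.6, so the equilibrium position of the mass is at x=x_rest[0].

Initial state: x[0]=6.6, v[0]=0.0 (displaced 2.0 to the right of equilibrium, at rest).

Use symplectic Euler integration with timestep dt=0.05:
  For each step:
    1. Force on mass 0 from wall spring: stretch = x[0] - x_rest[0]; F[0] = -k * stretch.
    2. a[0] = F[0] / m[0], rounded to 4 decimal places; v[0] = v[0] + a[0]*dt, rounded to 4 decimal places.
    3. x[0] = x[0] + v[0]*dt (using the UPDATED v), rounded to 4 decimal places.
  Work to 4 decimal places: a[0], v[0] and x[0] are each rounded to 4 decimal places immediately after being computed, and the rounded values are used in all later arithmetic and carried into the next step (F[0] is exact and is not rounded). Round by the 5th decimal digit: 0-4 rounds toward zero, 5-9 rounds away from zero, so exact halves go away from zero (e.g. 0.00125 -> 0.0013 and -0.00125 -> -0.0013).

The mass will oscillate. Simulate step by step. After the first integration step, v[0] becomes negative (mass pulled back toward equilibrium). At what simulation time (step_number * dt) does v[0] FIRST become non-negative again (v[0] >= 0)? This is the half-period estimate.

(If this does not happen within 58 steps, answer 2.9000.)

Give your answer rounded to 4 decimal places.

Step 0: x=[6.6000] v=[0.0000]
Step 1: x=[6.5902] v=[-0.1955]
Step 2: x=[6.5707] v=[-0.3900]
Step 3: x=[6.5416] v=[-0.5826]
Step 4: x=[6.5030] v=[-0.7723]
Step 5: x=[6.4551] v=[-0.9583]
Step 6: x=[6.3981] v=[-1.1396]
Step 7: x=[6.3323] v=[-1.3153]
Step 8: x=[6.2581] v=[-1.4846]
Step 9: x=[6.1758] v=[-1.6466]
Step 10: x=[6.0858] v=[-1.8006]
Step 11: x=[5.9885] v=[-1.9458]
Step 12: x=[5.8844] v=[-2.0815]
Step 13: x=[5.7741] v=[-2.2070]
Step 14: x=[5.6580] v=[-2.3217]
Step 15: x=[5.5367] v=[-2.4251]
Step 16: x=[5.4109] v=[-2.5166]
Step 17: x=[5.2811] v=[-2.5958]
Step 18: x=[5.1480] v=[-2.6624]
Step 19: x=[5.0122] v=[-2.7160]
Step 20: x=[4.8744] v=[-2.7563]
Step 21: x=[4.7352] v=[-2.7831]
Step 22: x=[4.5954] v=[-2.7963]
Step 23: x=[4.4556] v=[-2.7959]
Step 24: x=[4.3165] v=[-2.7818]
Step 25: x=[4.1788] v=[-2.7541]
Step 26: x=[4.0432] v=[-2.7129]
Step 27: x=[3.9103] v=[-2.6585]
Step 28: x=[3.7807] v=[-2.5911]
Step 29: x=[3.6552] v=[-2.5110]
Step 30: x=[3.5343] v=[-2.4187]
Step 31: x=[3.4186] v=[-2.3146]
Step 32: x=[3.3086] v=[-2.1991]
Step 33: x=[3.2050] v=[-2.0729]
Step 34: x=[3.1082] v=[-1.9366]
Step 35: x=[3.0187] v=[-1.7908]
Step 36: x=[2.9369] v=[-1.6363]
Step 37: x=[2.8632] v=[-1.4738]
Step 38: x=[2.7980] v=[-1.3041]
Step 39: x=[2.7416] v=[-1.1280]
Step 40: x=[2.6943] v=[-0.9464]
Step 41: x=[2.6563] v=[-0.7602]
Step 42: x=[2.6278] v=[-0.5702]
Step 43: x=[2.6089] v=[-0.3775]
Step 44: x=[2.5998] v=[-0.1829]
Step 45: x=[2.6004] v=[0.0126]
First v>=0 after going negative at step 45, time=2.2500

Answer: 2.2500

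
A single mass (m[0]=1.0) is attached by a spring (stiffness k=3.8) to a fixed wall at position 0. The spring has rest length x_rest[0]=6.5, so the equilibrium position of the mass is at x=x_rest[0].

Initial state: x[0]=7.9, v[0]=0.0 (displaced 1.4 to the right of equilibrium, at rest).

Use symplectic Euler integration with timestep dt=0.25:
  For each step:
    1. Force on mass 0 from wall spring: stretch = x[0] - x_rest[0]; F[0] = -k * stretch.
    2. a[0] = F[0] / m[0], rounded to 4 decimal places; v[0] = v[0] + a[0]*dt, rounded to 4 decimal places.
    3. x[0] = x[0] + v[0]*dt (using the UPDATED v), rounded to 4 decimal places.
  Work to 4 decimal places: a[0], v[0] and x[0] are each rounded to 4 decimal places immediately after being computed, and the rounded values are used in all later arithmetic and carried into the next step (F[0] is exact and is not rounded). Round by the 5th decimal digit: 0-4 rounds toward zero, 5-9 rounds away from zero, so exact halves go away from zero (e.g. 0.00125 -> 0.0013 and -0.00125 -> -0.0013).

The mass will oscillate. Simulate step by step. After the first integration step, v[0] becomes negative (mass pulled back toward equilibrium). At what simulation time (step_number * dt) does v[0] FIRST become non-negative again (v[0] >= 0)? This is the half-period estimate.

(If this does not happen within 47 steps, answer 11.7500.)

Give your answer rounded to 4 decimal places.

Step 0: x=[7.9000] v=[0.0000]
Step 1: x=[7.5675] v=[-1.3300]
Step 2: x=[6.9815] v=[-2.3441]
Step 3: x=[6.2811] v=[-2.8015]
Step 4: x=[5.6327] v=[-2.5936]
Step 5: x=[5.1903] v=[-1.7697]
Step 6: x=[5.0589] v=[-0.5255]
Step 7: x=[5.2698] v=[0.8436]
First v>=0 after going negative at step 7, time=1.7500

Answer: 1.7500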